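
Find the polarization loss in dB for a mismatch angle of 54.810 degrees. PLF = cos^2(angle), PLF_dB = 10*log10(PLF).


PLF_linear = cos^2(54.810 deg) = 0.3321098
PLF_dB = 10 * log10(0.3321098) = -4.787 dB

-4.787 dB


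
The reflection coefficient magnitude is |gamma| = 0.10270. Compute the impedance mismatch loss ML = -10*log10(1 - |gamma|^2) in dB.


ML = -10 * log10(1 - 0.10270^2) = -10 * log10(0.98945271) = 0.04605 dB

0.04605 dB


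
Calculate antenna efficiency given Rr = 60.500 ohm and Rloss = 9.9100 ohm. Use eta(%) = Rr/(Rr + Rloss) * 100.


eta = 60.500 / (60.500 + 9.9100) * 100 = 85.93%

85.93%


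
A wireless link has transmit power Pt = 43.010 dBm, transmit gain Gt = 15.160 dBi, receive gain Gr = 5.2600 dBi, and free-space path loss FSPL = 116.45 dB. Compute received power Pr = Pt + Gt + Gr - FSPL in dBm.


Pr = 43.010 + 15.160 + 5.2600 - 116.45 = -53.02 dBm

-53.02 dBm


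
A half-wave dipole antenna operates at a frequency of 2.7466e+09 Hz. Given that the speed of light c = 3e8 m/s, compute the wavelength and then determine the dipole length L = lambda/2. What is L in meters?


lambda = c / f = 3.0000e+08 / 2.7466e+09 = 0.1092260 m
L = lambda / 2 = 0.1092260 / 2 = 0.05461 m

0.05461 m


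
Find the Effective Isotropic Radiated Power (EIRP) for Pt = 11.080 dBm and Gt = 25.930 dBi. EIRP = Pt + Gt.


EIRP = Pt + Gt = 11.080 + 25.930 = 37.01 dBm

37.01 dBm


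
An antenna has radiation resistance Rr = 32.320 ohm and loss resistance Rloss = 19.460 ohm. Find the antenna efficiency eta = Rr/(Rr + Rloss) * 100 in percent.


eta = 32.320 / (32.320 + 19.460) * 100 = 62.42%

62.42%


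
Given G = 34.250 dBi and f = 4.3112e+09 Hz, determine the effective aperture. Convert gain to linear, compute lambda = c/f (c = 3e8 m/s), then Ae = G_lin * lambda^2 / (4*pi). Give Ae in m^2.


lambda = c / f = 3.0000e+08 / 4.3112e+09 = 0.06958619 m
G_linear = 10^(34.250/10) = 2660.725
Ae = G_linear * lambda^2 / (4*pi) = 2660.725 * 0.06958619^2 / (4*pi) = 1.025 m^2

1.025 m^2


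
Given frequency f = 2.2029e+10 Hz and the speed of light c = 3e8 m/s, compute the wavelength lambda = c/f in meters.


lambda = c / f = 3.0000e+08 / 2.2029e+10 = 0.01362 m

0.01362 m


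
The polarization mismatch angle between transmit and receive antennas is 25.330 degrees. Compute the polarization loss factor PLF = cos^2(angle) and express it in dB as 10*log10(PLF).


PLF_linear = cos^2(25.330 deg) = 0.8169605
PLF_dB = 10 * log10(0.8169605) = -0.8780 dB

-0.8780 dB


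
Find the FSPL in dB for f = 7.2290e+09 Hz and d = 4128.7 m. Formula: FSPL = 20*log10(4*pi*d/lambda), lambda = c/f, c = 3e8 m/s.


lambda = c / f = 3.0000e+08 / 7.2290e+09 = 0.04149952 m
FSPL = 20 * log10(4*pi*4128.7/0.04149952) = 121.9 dB

121.9 dB


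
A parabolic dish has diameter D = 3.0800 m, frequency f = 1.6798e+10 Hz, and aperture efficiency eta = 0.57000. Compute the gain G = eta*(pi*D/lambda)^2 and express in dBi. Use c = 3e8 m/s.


lambda = c / f = 3.0000e+08 / 1.6798e+10 = 0.01785927 m
G_linear = 0.57000 * (pi * 3.0800 / 0.01785927)^2 = 167320.3
G_dBi = 10 * log10(167320.3) = 52.24 dBi

52.24 dBi


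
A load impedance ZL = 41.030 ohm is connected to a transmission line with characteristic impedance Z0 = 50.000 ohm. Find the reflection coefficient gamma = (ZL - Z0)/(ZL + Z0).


gamma = (41.030 - 50.000) / (41.030 + 50.000) = -0.09854

-0.09854


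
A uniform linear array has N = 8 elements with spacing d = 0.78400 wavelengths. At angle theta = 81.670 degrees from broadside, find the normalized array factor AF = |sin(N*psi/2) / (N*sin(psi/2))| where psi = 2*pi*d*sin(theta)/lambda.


psi = 2*pi*0.78400*sin(81.670 deg) = 4.874048 rad
AF = |sin(8*4.874048/2) / (8*sin(4.874048/2))| = 0.1163

0.1163


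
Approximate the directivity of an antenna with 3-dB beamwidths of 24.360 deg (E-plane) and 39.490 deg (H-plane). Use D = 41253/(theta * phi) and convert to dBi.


D_linear = 41253 / (24.360 * 39.490) = 42.88359
D_dBi = 10 * log10(42.88359) = 16.32 dBi

16.32 dBi


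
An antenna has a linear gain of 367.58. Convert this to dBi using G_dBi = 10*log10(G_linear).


G_dBi = 10 * log10(367.58) = 25.65 dBi

25.65 dBi


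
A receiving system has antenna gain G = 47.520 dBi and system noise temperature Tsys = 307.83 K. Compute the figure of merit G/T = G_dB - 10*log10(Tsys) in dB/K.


G/T = 47.520 - 10*log10(307.83) = 47.520 - 24.88311 = 22.64 dB/K

22.64 dB/K


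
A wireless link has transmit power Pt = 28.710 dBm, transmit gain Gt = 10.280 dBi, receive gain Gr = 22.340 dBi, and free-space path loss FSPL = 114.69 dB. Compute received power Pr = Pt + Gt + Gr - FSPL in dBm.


Pr = 28.710 + 10.280 + 22.340 - 114.69 = -53.36 dBm

-53.36 dBm


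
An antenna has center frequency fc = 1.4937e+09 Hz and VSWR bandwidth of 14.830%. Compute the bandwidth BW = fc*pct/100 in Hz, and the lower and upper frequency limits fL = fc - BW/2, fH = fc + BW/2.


BW = 1.4937e+09 * 14.830/100 = 2.215157e+08 Hz
fL = 1.4937e+09 - 2.215157e+08/2 = 1.383e+09 Hz
fH = 1.4937e+09 + 2.215157e+08/2 = 1.604e+09 Hz

BW=2.215e+08 Hz, fL=1.383e+09 Hz, fH=1.604e+09 Hz


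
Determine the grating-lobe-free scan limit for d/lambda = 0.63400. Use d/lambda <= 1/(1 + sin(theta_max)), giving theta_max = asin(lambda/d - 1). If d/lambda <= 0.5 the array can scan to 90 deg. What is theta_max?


lambda/d - 1 = 1/0.63400 - 1 = 0.5772871
theta_max = asin(0.5772871) = 35.26 deg

35.26 deg


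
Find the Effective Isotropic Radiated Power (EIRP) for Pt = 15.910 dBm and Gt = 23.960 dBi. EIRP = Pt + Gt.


EIRP = Pt + Gt = 15.910 + 23.960 = 39.87 dBm

39.87 dBm


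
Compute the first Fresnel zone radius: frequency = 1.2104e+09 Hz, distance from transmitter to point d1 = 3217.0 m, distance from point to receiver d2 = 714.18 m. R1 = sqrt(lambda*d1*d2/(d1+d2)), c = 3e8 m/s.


lambda = c / f = 3.0000e+08 / 1.2104e+09 = 0.2478519 m
R1 = sqrt(0.2478519 * 3217.0 * 714.18 / (3217.0 + 714.18)) = 12.04 m

12.04 m


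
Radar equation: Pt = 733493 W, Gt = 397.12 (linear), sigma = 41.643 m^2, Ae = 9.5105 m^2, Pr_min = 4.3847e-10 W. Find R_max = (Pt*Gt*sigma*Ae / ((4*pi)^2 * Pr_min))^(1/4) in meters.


R^4 = 733493*397.12*41.643*9.5105 / ((4*pi)^2 * 4.3847e-10) = 1.666109e+18
R_max = 1.666109e+18^0.25 = 35927 m

35927 m


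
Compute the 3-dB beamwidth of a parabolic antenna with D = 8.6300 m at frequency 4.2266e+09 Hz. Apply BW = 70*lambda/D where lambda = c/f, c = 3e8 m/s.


lambda = c / f = 3.0000e+08 / 4.2266e+09 = 0.07097904 m
BW = 70 * 0.07097904 / 8.6300 = 0.5757 deg

0.5757 deg


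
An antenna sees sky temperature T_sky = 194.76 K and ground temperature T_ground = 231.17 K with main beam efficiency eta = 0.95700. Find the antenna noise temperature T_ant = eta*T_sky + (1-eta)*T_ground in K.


T_ant = 0.95700 * 194.76 + (1 - 0.95700) * 231.17 = 196.3 K

196.3 K


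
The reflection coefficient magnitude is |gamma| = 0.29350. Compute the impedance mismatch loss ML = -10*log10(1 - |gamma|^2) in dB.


ML = -10 * log10(1 - 0.29350^2) = -10 * log10(0.91385775) = 0.3912 dB

0.3912 dB


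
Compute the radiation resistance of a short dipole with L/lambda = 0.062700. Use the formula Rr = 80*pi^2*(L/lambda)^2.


Rr = 80 * pi^2 * (0.062700)^2 = 80 * 9.869604 * 3.931290e-03 = 3.104 ohm

3.104 ohm


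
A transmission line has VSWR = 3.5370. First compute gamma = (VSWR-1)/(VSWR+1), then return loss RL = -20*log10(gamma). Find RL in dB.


gamma = (3.5370 - 1) / (3.5370 + 1) = 0.5591801
RL = -20 * log10(0.5591801) = 5.049 dB

5.049 dB


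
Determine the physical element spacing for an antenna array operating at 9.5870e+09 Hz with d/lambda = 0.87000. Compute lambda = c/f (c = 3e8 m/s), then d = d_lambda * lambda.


lambda = c / f = 3.0000e+08 / 9.5870e+09 = 0.03129238 m
d = 0.87000 * 0.03129238 = 0.02722 m

0.02722 m


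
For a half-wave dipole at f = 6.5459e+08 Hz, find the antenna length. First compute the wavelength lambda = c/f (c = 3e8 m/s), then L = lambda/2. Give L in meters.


lambda = c / f = 3.0000e+08 / 6.5459e+08 = 0.4583021 m
L = lambda / 2 = 0.4583021 / 2 = 0.2292 m

0.2292 m


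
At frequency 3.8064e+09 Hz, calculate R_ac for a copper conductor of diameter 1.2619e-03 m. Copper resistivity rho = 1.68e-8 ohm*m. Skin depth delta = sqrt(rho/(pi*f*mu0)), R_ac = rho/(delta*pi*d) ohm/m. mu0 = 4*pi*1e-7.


delta = sqrt(1.68e-8 / (pi * 3.8064e+09 * 4*pi*1e-7)) = 1.057347e-06 m
R_ac = 1.68e-8 / (1.057347e-06 * pi * 1.2619e-03) = 4.008 ohm/m

4.008 ohm/m


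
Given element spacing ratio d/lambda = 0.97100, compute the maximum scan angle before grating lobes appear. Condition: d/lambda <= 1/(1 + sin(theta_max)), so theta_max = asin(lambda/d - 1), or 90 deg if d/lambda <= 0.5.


lambda/d - 1 = 1/0.97100 - 1 = 0.02986612
theta_max = asin(0.02986612) = 1.711 deg

1.711 deg


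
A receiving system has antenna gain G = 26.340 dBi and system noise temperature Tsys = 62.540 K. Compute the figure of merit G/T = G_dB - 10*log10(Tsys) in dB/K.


G/T = 26.340 - 10*log10(62.540) = 26.340 - 17.96158 = 8.378 dB/K

8.378 dB/K


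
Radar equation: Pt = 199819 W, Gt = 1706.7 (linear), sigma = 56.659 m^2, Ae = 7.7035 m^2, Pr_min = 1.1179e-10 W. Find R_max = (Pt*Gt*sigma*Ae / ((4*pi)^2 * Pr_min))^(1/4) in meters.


R^4 = 199819*1706.7*56.659*7.7035 / ((4*pi)^2 * 1.1179e-10) = 8.431955e+18
R_max = 8.431955e+18^0.25 = 53887 m

53887 m


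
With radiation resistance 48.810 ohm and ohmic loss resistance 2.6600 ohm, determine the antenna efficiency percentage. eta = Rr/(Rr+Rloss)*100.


eta = 48.810 / (48.810 + 2.6600) * 100 = 94.83%

94.83%


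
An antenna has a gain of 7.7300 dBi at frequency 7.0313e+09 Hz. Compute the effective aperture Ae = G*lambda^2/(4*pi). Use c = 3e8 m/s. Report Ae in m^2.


lambda = c / f = 3.0000e+08 / 7.0313e+09 = 0.04266636 m
G_linear = 10^(7.7300/10) = 5.929253
Ae = G_linear * lambda^2 / (4*pi) = 5.929253 * 0.04266636^2 / (4*pi) = 8.589e-04 m^2

8.589e-04 m^2


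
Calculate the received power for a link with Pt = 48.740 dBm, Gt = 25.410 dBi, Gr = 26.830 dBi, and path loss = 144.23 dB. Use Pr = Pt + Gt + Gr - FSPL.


Pr = 48.740 + 25.410 + 26.830 - 144.23 = -43.25 dBm

-43.25 dBm


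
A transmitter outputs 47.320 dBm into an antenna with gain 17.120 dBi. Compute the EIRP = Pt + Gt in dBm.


EIRP = Pt + Gt = 47.320 + 17.120 = 64.44 dBm

64.44 dBm


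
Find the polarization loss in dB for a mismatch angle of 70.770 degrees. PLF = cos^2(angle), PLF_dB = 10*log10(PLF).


PLF_linear = cos^2(70.770 deg) = 0.1084787
PLF_dB = 10 * log10(0.1084787) = -9.647 dB

-9.647 dB


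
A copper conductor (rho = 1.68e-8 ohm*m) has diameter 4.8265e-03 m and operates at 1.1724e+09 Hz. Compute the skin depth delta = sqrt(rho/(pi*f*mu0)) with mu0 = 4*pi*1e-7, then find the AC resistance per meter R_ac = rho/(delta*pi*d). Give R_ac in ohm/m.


delta = sqrt(1.68e-8 / (pi * 1.1724e+09 * 4*pi*1e-7)) = 1.905184e-06 m
R_ac = 1.68e-8 / (1.905184e-06 * pi * 4.8265e-03) = 0.5816 ohm/m

0.5816 ohm/m


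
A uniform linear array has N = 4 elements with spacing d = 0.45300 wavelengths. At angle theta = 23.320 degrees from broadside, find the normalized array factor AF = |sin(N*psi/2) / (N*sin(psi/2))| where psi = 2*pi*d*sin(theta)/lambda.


psi = 2*pi*0.45300*sin(23.320 deg) = 1.126747 rad
AF = |sin(4*1.126747/2) / (4*sin(1.126747/2))| = 0.3632

0.3632


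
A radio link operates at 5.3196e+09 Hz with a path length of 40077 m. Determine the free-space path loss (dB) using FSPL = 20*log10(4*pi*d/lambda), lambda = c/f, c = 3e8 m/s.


lambda = c / f = 3.0000e+08 / 5.3196e+09 = 0.05639522 m
FSPL = 20 * log10(4*pi*40077/0.05639522) = 139.0 dB

139.0 dB


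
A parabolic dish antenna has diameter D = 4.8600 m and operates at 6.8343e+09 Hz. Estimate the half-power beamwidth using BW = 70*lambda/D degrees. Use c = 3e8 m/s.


lambda = c / f = 3.0000e+08 / 6.8343e+09 = 0.04389623 m
BW = 70 * 0.04389623 / 4.8600 = 0.6323 deg

0.6323 deg


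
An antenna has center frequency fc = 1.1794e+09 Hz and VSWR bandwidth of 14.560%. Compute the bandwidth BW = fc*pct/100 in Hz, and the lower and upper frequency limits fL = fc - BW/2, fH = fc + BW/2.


BW = 1.1794e+09 * 14.560/100 = 1.717206e+08 Hz
fL = 1.1794e+09 - 1.717206e+08/2 = 1.094e+09 Hz
fH = 1.1794e+09 + 1.717206e+08/2 = 1.265e+09 Hz

BW=1.717e+08 Hz, fL=1.094e+09 Hz, fH=1.265e+09 Hz


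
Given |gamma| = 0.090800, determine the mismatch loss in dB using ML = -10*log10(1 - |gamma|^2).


ML = -10 * log10(1 - 0.090800^2) = -10 * log10(0.99175536) = 0.03595 dB

0.03595 dB


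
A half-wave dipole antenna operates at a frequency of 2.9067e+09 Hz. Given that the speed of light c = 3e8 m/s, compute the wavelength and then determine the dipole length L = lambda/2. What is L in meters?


lambda = c / f = 3.0000e+08 / 2.9067e+09 = 0.1032098 m
L = lambda / 2 = 0.1032098 / 2 = 0.05160 m

0.05160 m


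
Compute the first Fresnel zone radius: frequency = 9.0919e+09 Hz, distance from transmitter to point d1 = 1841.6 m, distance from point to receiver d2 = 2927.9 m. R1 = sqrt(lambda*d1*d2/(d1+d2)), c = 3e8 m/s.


lambda = c / f = 3.0000e+08 / 9.0919e+09 = 0.03299640 m
R1 = sqrt(0.03299640 * 1841.6 * 2927.9 / (1841.6 + 2927.9)) = 6.108 m

6.108 m


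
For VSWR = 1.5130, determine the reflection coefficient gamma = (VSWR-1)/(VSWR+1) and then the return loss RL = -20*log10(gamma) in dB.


gamma = (1.5130 - 1) / (1.5130 + 1) = 0.2041385
RL = -20 * log10(0.2041385) = 13.80 dB

13.80 dB


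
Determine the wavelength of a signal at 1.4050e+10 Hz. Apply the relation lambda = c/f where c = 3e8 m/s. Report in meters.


lambda = c / f = 3.0000e+08 / 1.4050e+10 = 0.02135 m

0.02135 m


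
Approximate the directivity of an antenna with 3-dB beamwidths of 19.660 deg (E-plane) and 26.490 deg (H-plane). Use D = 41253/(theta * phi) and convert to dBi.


D_linear = 41253 / (19.660 * 26.490) = 79.21183
D_dBi = 10 * log10(79.21183) = 18.99 dBi

18.99 dBi


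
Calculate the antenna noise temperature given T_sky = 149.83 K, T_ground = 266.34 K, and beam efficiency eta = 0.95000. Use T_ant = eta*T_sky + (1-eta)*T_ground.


T_ant = 0.95000 * 149.83 + (1 - 0.95000) * 266.34 = 155.7 K

155.7 K


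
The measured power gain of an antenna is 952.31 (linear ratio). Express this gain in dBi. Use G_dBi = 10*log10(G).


G_dBi = 10 * log10(952.31) = 29.79 dBi

29.79 dBi


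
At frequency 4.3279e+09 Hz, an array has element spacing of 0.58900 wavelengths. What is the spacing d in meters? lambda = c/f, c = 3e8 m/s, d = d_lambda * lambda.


lambda = c / f = 3.0000e+08 / 4.3279e+09 = 0.06931768 m
d = 0.58900 * 0.06931768 = 0.04083 m

0.04083 m


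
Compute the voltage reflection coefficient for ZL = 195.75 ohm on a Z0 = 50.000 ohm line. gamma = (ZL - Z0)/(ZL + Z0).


gamma = (195.75 - 50.000) / (195.75 + 50.000) = 0.5931

0.5931


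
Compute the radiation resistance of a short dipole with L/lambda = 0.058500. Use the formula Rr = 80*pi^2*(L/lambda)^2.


Rr = 80 * pi^2 * (0.058500)^2 = 80 * 9.869604 * 3.422250e-03 = 2.702 ohm

2.702 ohm


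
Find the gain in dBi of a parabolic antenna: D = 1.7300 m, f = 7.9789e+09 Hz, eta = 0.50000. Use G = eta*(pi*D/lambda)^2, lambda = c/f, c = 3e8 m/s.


lambda = c / f = 3.0000e+08 / 7.9789e+09 = 0.03759917 m
G_linear = 0.50000 * (pi * 1.7300 / 0.03759917)^2 = 10447.33
G_dBi = 10 * log10(10447.33) = 40.19 dBi

40.19 dBi


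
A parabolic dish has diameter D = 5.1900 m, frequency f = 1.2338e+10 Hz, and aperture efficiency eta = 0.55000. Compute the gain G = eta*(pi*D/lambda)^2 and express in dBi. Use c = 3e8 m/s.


lambda = c / f = 3.0000e+08 / 1.2338e+10 = 0.02431512 m
G_linear = 0.55000 * (pi * 5.1900 / 0.02431512)^2 = 247311.5
G_dBi = 10 * log10(247311.5) = 53.93 dBi

53.93 dBi


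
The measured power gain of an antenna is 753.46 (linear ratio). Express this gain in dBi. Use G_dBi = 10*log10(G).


G_dBi = 10 * log10(753.46) = 28.77 dBi

28.77 dBi


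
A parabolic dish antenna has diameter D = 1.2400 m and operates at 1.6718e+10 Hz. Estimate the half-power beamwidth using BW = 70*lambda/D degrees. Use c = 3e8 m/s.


lambda = c / f = 3.0000e+08 / 1.6718e+10 = 0.01794473 m
BW = 70 * 0.01794473 / 1.2400 = 1.013 deg

1.013 deg


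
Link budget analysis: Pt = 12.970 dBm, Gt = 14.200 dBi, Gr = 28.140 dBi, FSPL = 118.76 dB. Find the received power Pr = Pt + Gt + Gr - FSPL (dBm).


Pr = 12.970 + 14.200 + 28.140 - 118.76 = -63.45 dBm

-63.45 dBm


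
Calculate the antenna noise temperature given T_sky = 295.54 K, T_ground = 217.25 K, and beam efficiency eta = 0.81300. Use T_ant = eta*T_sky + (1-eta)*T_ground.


T_ant = 0.81300 * 295.54 + (1 - 0.81300) * 217.25 = 280.9 K

280.9 K


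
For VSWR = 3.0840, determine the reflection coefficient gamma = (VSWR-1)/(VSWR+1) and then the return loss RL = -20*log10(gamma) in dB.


gamma = (3.0840 - 1) / (3.0840 + 1) = 0.5102840
RL = -20 * log10(0.5102840) = 5.844 dB

5.844 dB


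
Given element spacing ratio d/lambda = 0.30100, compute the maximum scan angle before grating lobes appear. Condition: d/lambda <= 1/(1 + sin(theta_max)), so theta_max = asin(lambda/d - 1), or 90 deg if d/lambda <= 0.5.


lambda/d - 1 = 1/0.30100 - 1 = 2.322259 >= 1
d/lambda <= 0.5, so the array can scan to endfire without grating lobes: theta_max = 90 deg

90 deg


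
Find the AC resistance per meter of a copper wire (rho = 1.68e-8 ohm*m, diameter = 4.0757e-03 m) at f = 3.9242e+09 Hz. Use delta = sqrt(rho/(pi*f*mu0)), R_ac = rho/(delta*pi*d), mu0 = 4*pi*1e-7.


delta = sqrt(1.68e-8 / (pi * 3.9242e+09 * 4*pi*1e-7)) = 1.041356e-06 m
R_ac = 1.68e-8 / (1.041356e-06 * pi * 4.0757e-03) = 1.260 ohm/m

1.260 ohm/m


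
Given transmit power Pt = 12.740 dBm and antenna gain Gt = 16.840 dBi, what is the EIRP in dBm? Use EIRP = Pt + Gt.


EIRP = Pt + Gt = 12.740 + 16.840 = 29.58 dBm

29.58 dBm


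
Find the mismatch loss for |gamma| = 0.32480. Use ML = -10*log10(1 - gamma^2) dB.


ML = -10 * log10(1 - 0.32480^2) = -10 * log10(0.89450496) = 0.4842 dB

0.4842 dB


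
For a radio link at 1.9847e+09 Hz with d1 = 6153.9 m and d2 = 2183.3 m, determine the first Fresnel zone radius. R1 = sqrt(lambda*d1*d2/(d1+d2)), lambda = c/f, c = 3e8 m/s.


lambda = c / f = 3.0000e+08 / 1.9847e+09 = 0.1511563 m
R1 = sqrt(0.1511563 * 6153.9 * 2183.3 / (6153.9 + 2183.3)) = 15.61 m

15.61 m


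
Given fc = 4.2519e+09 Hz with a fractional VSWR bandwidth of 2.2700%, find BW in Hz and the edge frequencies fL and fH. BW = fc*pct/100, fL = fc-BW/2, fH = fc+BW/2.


BW = 4.2519e+09 * 2.2700/100 = 9.651813e+07 Hz
fL = 4.2519e+09 - 9.651813e+07/2 = 4.204e+09 Hz
fH = 4.2519e+09 + 9.651813e+07/2 = 4.300e+09 Hz

BW=9.652e+07 Hz, fL=4.204e+09 Hz, fH=4.300e+09 Hz


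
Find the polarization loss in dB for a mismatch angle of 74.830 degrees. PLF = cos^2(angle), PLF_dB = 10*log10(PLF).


PLF_linear = cos^2(74.830 deg) = 0.06847844
PLF_dB = 10 * log10(0.06847844) = -11.64 dB

-11.64 dB


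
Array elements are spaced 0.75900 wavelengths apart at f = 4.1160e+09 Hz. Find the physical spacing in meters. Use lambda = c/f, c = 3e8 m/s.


lambda = c / f = 3.0000e+08 / 4.1160e+09 = 0.07288630 m
d = 0.75900 * 0.07288630 = 0.05532 m

0.05532 m


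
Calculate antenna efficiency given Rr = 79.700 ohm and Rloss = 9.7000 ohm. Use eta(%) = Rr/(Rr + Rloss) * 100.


eta = 79.700 / (79.700 + 9.7000) * 100 = 89.15%

89.15%


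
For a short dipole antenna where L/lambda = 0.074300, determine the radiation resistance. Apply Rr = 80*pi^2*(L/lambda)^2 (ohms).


Rr = 80 * pi^2 * (0.074300)^2 = 80 * 9.869604 * 5.520490e-03 = 4.359 ohm

4.359 ohm


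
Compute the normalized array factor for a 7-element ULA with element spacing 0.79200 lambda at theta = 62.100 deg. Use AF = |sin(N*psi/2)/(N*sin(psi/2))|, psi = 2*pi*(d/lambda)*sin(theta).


psi = 2*pi*0.79200*sin(62.100 deg) = 4.397868 rad
AF = |sin(7*4.397868/2) / (7*sin(4.397868/2))| = 0.05477

0.05477


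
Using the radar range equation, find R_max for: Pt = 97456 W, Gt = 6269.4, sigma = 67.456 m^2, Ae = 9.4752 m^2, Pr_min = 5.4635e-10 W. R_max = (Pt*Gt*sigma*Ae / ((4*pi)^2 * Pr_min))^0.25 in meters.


R^4 = 97456*6269.4*67.456*9.4752 / ((4*pi)^2 * 5.4635e-10) = 4.526399e+18
R_max = 4.526399e+18^0.25 = 46125 m

46125 m


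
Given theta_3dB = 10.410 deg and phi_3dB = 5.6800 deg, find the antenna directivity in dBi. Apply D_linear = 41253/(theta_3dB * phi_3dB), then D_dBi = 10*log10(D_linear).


D_linear = 41253 / (10.410 * 5.6800) = 697.6803
D_dBi = 10 * log10(697.6803) = 28.44 dBi

28.44 dBi


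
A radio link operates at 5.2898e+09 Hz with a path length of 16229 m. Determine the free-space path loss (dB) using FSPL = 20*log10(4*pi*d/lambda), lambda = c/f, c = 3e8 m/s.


lambda = c / f = 3.0000e+08 / 5.2898e+09 = 0.05671292 m
FSPL = 20 * log10(4*pi*16229/0.05671292) = 131.1 dB

131.1 dB


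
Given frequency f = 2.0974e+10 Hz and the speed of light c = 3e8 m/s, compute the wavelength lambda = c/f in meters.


lambda = c / f = 3.0000e+08 / 2.0974e+10 = 0.01430 m

0.01430 m


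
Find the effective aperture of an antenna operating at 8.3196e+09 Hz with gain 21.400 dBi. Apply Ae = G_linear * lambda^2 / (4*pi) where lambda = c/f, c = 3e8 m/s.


lambda = c / f = 3.0000e+08 / 8.3196e+09 = 0.03605943 m
G_linear = 10^(21.400/10) = 138.0384
Ae = G_linear * lambda^2 / (4*pi) = 138.0384 * 0.03605943^2 / (4*pi) = 0.01428 m^2

0.01428 m^2


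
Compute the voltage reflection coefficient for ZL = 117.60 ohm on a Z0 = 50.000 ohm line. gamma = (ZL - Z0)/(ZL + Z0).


gamma = (117.60 - 50.000) / (117.60 + 50.000) = 0.4033

0.4033


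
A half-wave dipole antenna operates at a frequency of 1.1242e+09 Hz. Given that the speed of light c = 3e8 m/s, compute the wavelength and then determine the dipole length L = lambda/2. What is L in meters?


lambda = c / f = 3.0000e+08 / 1.1242e+09 = 0.2668564 m
L = lambda / 2 = 0.2668564 / 2 = 0.1334 m

0.1334 m


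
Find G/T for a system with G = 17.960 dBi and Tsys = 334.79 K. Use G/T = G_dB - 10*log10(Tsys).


G/T = 17.960 - 10*log10(334.79) = 17.960 - 25.24772 = -7.288 dB/K

-7.288 dB/K


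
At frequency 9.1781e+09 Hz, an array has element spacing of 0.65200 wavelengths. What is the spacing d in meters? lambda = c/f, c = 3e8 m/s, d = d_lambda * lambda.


lambda = c / f = 3.0000e+08 / 9.1781e+09 = 0.03268650 m
d = 0.65200 * 0.03268650 = 0.02131 m

0.02131 m


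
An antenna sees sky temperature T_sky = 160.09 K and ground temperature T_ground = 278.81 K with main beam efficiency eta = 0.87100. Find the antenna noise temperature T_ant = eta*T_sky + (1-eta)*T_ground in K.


T_ant = 0.87100 * 160.09 + (1 - 0.87100) * 278.81 = 175.4 K

175.4 K


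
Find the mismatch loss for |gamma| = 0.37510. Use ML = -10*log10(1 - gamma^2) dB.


ML = -10 * log10(1 - 0.37510^2) = -10 * log10(0.85929999) = 0.6586 dB

0.6586 dB


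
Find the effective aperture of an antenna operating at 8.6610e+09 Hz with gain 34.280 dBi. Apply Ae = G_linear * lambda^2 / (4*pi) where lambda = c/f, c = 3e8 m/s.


lambda = c / f = 3.0000e+08 / 8.6610e+09 = 0.03463803 m
G_linear = 10^(34.280/10) = 2679.168
Ae = G_linear * lambda^2 / (4*pi) = 2679.168 * 0.03463803^2 / (4*pi) = 0.2558 m^2

0.2558 m^2


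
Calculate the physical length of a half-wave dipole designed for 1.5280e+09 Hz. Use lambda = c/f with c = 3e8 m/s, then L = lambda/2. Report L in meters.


lambda = c / f = 3.0000e+08 / 1.5280e+09 = 0.1963351 m
L = lambda / 2 = 0.1963351 / 2 = 0.09817 m

0.09817 m


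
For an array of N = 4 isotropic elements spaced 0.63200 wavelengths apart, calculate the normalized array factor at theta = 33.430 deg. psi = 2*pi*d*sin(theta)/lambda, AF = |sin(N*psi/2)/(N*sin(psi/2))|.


psi = 2*pi*0.63200*sin(33.430 deg) = 2.187680 rad
AF = |sin(4*2.187680/2) / (4*sin(2.187680/2))| = 0.2656

0.2656


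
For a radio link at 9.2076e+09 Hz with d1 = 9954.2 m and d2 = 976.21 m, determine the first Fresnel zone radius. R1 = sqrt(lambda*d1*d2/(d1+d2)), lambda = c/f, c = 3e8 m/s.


lambda = c / f = 3.0000e+08 / 9.2076e+09 = 0.03258178 m
R1 = sqrt(0.03258178 * 9954.2 * 976.21 / (9954.2 + 976.21)) = 5.382 m

5.382 m


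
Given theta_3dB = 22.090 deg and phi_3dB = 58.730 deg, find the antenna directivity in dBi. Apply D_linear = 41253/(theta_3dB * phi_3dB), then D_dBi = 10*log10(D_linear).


D_linear = 41253 / (22.090 * 58.730) = 31.79800
D_dBi = 10 * log10(31.79800) = 15.02 dBi

15.02 dBi


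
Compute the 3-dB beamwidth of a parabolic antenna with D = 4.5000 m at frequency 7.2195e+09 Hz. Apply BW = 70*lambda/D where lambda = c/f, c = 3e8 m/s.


lambda = c / f = 3.0000e+08 / 7.2195e+09 = 0.04155412 m
BW = 70 * 0.04155412 / 4.5000 = 0.6464 deg

0.6464 deg


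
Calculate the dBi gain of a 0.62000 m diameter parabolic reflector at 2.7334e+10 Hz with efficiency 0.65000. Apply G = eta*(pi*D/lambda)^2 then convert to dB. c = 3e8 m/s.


lambda = c / f = 3.0000e+08 / 2.7334e+10 = 0.01097534 m
G_linear = 0.65000 * (pi * 0.62000 / 0.01097534)^2 = 20472.01
G_dBi = 10 * log10(20472.01) = 43.11 dBi

43.11 dBi


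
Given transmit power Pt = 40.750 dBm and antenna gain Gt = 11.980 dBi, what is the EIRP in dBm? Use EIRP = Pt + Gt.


EIRP = Pt + Gt = 40.750 + 11.980 = 52.73 dBm

52.73 dBm


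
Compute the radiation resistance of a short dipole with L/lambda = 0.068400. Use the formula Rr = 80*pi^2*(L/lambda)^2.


Rr = 80 * pi^2 * (0.068400)^2 = 80 * 9.869604 * 4.678560e-03 = 3.694 ohm

3.694 ohm


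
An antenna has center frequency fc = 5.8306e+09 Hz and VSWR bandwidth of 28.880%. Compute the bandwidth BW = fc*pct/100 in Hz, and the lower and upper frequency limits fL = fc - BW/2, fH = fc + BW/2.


BW = 5.8306e+09 * 28.880/100 = 1.683877e+09 Hz
fL = 5.8306e+09 - 1.683877e+09/2 = 4.989e+09 Hz
fH = 5.8306e+09 + 1.683877e+09/2 = 6.673e+09 Hz

BW=1.684e+09 Hz, fL=4.989e+09 Hz, fH=6.673e+09 Hz


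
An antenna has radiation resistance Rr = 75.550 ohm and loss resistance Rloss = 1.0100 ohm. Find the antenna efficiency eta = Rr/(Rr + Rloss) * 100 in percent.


eta = 75.550 / (75.550 + 1.0100) * 100 = 98.68%

98.68%


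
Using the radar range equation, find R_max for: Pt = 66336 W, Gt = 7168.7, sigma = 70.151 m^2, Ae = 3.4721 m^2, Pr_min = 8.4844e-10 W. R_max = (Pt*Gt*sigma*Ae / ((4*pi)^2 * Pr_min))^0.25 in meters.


R^4 = 66336*7168.7*70.151*3.4721 / ((4*pi)^2 * 8.4844e-10) = 8.645197e+17
R_max = 8.645197e+17^0.25 = 30493 m

30493 m


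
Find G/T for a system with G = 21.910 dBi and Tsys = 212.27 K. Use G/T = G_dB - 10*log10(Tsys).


G/T = 21.910 - 10*log10(212.27) = 21.910 - 23.26889 = -1.359 dB/K

-1.359 dB/K


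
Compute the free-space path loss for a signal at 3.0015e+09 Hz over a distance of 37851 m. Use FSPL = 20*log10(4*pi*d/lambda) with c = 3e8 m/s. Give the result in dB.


lambda = c / f = 3.0000e+08 / 3.0015e+09 = 0.09995002 m
FSPL = 20 * log10(4*pi*37851/0.09995002) = 133.6 dB

133.6 dB


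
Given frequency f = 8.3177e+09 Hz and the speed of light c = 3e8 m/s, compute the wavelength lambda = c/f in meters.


lambda = c / f = 3.0000e+08 / 8.3177e+09 = 0.03607 m

0.03607 m


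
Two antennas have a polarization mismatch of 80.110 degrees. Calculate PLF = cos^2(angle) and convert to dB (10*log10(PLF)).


PLF_linear = cos^2(80.110 deg) = 0.02950052
PLF_dB = 10 * log10(0.02950052) = -15.30 dB

-15.30 dB


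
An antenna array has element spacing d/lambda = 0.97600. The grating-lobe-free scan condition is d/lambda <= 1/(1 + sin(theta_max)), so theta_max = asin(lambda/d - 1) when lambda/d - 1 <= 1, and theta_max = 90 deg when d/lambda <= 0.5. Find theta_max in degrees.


lambda/d - 1 = 1/0.97600 - 1 = 0.02459016
theta_max = asin(0.02459016) = 1.409 deg

1.409 deg


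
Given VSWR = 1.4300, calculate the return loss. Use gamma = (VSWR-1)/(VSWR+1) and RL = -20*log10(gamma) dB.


gamma = (1.4300 - 1) / (1.4300 + 1) = 0.1769547
RL = -20 * log10(0.1769547) = 15.04 dB

15.04 dB


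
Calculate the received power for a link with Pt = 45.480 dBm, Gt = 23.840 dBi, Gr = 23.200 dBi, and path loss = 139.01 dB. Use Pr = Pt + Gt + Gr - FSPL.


Pr = 45.480 + 23.840 + 23.200 - 139.01 = -46.49 dBm

-46.49 dBm


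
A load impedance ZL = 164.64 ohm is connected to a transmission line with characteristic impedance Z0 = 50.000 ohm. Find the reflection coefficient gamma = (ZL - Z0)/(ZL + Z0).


gamma = (164.64 - 50.000) / (164.64 + 50.000) = 0.5341

0.5341


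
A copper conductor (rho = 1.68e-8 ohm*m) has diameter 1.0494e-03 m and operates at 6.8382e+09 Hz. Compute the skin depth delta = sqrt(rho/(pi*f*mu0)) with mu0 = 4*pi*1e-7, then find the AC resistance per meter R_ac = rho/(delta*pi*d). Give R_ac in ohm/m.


delta = sqrt(1.68e-8 / (pi * 6.8382e+09 * 4*pi*1e-7)) = 7.888672e-07 m
R_ac = 1.68e-8 / (7.888672e-07 * pi * 1.0494e-03) = 6.460 ohm/m

6.460 ohm/m


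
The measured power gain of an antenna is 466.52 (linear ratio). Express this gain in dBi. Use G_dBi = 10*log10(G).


G_dBi = 10 * log10(466.52) = 26.69 dBi

26.69 dBi


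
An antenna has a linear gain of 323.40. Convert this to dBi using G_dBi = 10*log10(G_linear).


G_dBi = 10 * log10(323.40) = 25.10 dBi

25.10 dBi


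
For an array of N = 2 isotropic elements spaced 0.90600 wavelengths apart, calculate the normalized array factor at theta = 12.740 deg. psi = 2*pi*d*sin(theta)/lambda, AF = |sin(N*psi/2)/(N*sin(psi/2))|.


psi = 2*pi*0.90600*sin(12.740 deg) = 1.255366 rad
AF = |sin(2*1.255366/2) / (2*sin(1.255366/2))| = 0.8094

0.8094


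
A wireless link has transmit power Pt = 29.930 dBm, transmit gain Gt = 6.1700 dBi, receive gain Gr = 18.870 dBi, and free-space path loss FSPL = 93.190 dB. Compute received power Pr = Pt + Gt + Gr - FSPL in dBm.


Pr = 29.930 + 6.1700 + 18.870 - 93.190 = -38.22 dBm

-38.22 dBm


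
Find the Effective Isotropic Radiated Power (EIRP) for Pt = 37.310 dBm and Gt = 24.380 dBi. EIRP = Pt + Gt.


EIRP = Pt + Gt = 37.310 + 24.380 = 61.69 dBm

61.69 dBm


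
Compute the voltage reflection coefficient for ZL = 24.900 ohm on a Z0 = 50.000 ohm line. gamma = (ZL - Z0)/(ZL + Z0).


gamma = (24.900 - 50.000) / (24.900 + 50.000) = -0.3351

-0.3351


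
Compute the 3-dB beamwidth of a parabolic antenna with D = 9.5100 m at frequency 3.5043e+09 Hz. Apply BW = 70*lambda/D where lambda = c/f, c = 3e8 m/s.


lambda = c / f = 3.0000e+08 / 3.5043e+09 = 0.08560911 m
BW = 70 * 0.08560911 / 9.5100 = 0.6301 deg

0.6301 deg


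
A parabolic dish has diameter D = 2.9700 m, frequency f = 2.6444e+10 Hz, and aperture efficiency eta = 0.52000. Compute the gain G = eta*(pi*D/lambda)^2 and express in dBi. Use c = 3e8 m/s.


lambda = c / f = 3.0000e+08 / 2.6444e+10 = 0.01134473 m
G_linear = 0.52000 * (pi * 2.9700 / 0.01134473)^2 = 351744.8
G_dBi = 10 * log10(351744.8) = 55.46 dBi

55.46 dBi


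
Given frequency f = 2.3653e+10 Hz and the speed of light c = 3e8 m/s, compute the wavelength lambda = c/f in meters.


lambda = c / f = 3.0000e+08 / 2.3653e+10 = 0.01268 m

0.01268 m


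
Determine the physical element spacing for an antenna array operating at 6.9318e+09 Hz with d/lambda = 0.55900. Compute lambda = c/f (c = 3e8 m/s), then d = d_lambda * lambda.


lambda = c / f = 3.0000e+08 / 6.9318e+09 = 0.04327880 m
d = 0.55900 * 0.04327880 = 0.02419 m

0.02419 m


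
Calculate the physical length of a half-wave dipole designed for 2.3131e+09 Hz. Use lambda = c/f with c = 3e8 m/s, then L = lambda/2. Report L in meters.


lambda = c / f = 3.0000e+08 / 2.3131e+09 = 0.1296961 m
L = lambda / 2 = 0.1296961 / 2 = 0.06485 m

0.06485 m


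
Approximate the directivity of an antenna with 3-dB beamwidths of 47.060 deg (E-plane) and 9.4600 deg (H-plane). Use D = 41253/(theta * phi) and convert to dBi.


D_linear = 41253 / (47.060 * 9.4600) = 92.66431
D_dBi = 10 * log10(92.66431) = 19.67 dBi

19.67 dBi


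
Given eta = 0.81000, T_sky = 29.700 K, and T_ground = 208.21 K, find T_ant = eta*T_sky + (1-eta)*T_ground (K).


T_ant = 0.81000 * 29.700 + (1 - 0.81000) * 208.21 = 63.62 K

63.62 K


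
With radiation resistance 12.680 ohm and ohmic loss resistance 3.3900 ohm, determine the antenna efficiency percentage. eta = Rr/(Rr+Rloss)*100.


eta = 12.680 / (12.680 + 3.3900) * 100 = 78.90%

78.90%


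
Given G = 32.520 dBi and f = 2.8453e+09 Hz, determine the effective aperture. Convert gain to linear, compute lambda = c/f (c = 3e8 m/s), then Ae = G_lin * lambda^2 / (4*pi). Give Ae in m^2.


lambda = c / f = 3.0000e+08 / 2.8453e+09 = 0.1054370 m
G_linear = 10^(32.520/10) = 1786.488
Ae = G_linear * lambda^2 / (4*pi) = 1786.488 * 0.1054370^2 / (4*pi) = 1.580 m^2

1.580 m^2


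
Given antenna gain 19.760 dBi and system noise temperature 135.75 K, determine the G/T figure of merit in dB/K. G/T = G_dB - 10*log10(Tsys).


G/T = 19.760 - 10*log10(135.75) = 19.760 - 21.32740 = -1.567 dB/K

-1.567 dB/K


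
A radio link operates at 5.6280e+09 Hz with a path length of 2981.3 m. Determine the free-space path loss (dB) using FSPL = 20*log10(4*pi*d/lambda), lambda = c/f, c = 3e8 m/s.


lambda = c / f = 3.0000e+08 / 5.6280e+09 = 0.05330490 m
FSPL = 20 * log10(4*pi*2981.3/0.05330490) = 116.9 dB

116.9 dB


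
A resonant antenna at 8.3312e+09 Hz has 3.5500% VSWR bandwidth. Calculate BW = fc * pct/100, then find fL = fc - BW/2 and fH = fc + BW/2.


BW = 8.3312e+09 * 3.5500/100 = 2.957576e+08 Hz
fL = 8.3312e+09 - 2.957576e+08/2 = 8.183e+09 Hz
fH = 8.3312e+09 + 2.957576e+08/2 = 8.479e+09 Hz

BW=2.958e+08 Hz, fL=8.183e+09 Hz, fH=8.479e+09 Hz


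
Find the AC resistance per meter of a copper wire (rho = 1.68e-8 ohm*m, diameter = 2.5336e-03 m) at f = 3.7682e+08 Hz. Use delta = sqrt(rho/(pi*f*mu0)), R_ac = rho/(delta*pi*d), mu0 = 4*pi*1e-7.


delta = sqrt(1.68e-8 / (pi * 3.7682e+08 * 4*pi*1e-7)) = 3.360530e-06 m
R_ac = 1.68e-8 / (3.360530e-06 * pi * 2.5336e-03) = 0.6281 ohm/m

0.6281 ohm/m


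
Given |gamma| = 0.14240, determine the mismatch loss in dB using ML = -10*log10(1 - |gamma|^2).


ML = -10 * log10(1 - 0.14240^2) = -10 * log10(0.97972224) = 0.08897 dB

0.08897 dB


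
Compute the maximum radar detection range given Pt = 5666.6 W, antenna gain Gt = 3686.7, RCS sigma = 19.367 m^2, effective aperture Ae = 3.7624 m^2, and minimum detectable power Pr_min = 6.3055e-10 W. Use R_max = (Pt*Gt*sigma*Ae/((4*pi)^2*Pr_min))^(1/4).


R^4 = 5666.6*3686.7*19.367*3.7624 / ((4*pi)^2 * 6.3055e-10) = 1.528792e+16
R_max = 1.528792e+16^0.25 = 11120 m

11120 m


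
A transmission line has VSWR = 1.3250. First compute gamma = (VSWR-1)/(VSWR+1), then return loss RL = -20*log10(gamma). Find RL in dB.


gamma = (1.3250 - 1) / (1.3250 + 1) = 0.1397849
RL = -20 * log10(0.1397849) = 17.09 dB

17.09 dB


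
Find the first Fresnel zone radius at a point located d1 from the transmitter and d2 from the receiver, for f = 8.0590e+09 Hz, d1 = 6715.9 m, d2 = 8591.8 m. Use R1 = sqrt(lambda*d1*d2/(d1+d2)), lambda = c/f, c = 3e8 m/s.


lambda = c / f = 3.0000e+08 / 8.0590e+09 = 0.03722546 m
R1 = sqrt(0.03722546 * 6715.9 * 8591.8 / (6715.9 + 8591.8)) = 11.85 m

11.85 m


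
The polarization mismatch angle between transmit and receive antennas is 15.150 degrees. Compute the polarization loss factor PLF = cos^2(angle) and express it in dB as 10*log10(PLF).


PLF_linear = cos^2(15.150 deg) = 0.9316978
PLF_dB = 10 * log10(0.9316978) = -0.3072 dB

-0.3072 dB


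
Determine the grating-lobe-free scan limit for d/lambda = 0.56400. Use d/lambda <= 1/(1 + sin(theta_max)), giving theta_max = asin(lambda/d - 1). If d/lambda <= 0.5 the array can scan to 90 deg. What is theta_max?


lambda/d - 1 = 1/0.56400 - 1 = 0.7730496
theta_max = asin(0.7730496) = 50.63 deg

50.63 deg


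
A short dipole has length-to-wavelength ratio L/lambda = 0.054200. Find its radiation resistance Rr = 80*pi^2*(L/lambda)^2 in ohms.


Rr = 80 * pi^2 * (0.054200)^2 = 80 * 9.869604 * 2.937640e-03 = 2.319 ohm

2.319 ohm


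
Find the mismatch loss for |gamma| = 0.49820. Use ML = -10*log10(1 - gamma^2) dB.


ML = -10 * log10(1 - 0.49820^2) = -10 * log10(0.75179676) = 1.239 dB

1.239 dB


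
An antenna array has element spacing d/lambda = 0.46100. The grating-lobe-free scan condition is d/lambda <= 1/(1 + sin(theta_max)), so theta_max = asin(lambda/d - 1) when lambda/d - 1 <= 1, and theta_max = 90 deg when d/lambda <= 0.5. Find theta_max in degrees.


lambda/d - 1 = 1/0.46100 - 1 = 1.169197 >= 1
d/lambda <= 0.5, so the array can scan to endfire without grating lobes: theta_max = 90 deg

90 deg


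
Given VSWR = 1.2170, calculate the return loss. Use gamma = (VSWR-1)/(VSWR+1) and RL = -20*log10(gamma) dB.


gamma = (1.2170 - 1) / (1.2170 + 1) = 0.09788002
RL = -20 * log10(0.09788002) = 20.19 dB

20.19 dB


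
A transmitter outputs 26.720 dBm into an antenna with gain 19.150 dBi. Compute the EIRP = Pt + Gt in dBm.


EIRP = Pt + Gt = 26.720 + 19.150 = 45.87 dBm

45.87 dBm


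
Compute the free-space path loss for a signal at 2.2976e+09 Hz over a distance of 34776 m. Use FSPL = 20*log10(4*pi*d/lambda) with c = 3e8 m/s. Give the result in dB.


lambda = c / f = 3.0000e+08 / 2.2976e+09 = 0.1305710 m
FSPL = 20 * log10(4*pi*34776/0.1305710) = 130.5 dB

130.5 dB


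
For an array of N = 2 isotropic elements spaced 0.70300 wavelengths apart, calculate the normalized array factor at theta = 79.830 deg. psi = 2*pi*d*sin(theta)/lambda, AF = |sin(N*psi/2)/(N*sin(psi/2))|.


psi = 2*pi*0.70300*sin(79.830 deg) = 4.347679 rad
AF = |sin(2*4.347679/2) / (2*sin(4.347679/2))| = 0.5672

0.5672


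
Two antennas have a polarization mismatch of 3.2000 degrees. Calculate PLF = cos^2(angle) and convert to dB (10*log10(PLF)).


PLF_linear = cos^2(3.2000 deg) = 0.9968840
PLF_dB = 10 * log10(0.9968840) = -0.01355 dB

-0.01355 dB


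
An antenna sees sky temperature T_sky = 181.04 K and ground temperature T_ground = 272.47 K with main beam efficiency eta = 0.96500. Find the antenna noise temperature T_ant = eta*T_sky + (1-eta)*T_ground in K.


T_ant = 0.96500 * 181.04 + (1 - 0.96500) * 272.47 = 184.2 K

184.2 K


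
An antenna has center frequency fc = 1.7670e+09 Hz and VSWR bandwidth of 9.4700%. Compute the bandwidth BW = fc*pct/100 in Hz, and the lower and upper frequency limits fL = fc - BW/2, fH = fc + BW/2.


BW = 1.7670e+09 * 9.4700/100 = 1.673349e+08 Hz
fL = 1.7670e+09 - 1.673349e+08/2 = 1.683e+09 Hz
fH = 1.7670e+09 + 1.673349e+08/2 = 1.851e+09 Hz

BW=1.673e+08 Hz, fL=1.683e+09 Hz, fH=1.851e+09 Hz


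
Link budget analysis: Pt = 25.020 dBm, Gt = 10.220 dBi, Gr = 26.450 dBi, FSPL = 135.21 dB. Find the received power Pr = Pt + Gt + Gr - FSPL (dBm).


Pr = 25.020 + 10.220 + 26.450 - 135.21 = -73.52 dBm

-73.52 dBm


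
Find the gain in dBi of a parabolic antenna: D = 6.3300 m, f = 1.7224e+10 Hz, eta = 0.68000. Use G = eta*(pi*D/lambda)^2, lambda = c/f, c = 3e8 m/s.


lambda = c / f = 3.0000e+08 / 1.7224e+10 = 0.01741756 m
G_linear = 0.68000 * (pi * 6.3300 / 0.01741756)^2 = 886423.9
G_dBi = 10 * log10(886423.9) = 59.48 dBi

59.48 dBi


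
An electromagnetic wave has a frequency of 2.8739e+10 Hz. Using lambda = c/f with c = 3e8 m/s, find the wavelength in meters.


lambda = c / f = 3.0000e+08 / 2.8739e+10 = 0.01044 m

0.01044 m


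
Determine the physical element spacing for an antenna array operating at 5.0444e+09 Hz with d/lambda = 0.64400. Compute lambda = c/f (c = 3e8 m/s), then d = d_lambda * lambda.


lambda = c / f = 3.0000e+08 / 5.0444e+09 = 0.05947189 m
d = 0.64400 * 0.05947189 = 0.03830 m

0.03830 m


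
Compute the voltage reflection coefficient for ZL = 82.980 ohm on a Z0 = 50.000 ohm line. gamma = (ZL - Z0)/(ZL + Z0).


gamma = (82.980 - 50.000) / (82.980 + 50.000) = 0.2480

0.2480


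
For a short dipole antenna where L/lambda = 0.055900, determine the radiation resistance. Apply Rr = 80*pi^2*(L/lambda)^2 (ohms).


Rr = 80 * pi^2 * (0.055900)^2 = 80 * 9.869604 * 3.124810e-03 = 2.467 ohm

2.467 ohm
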